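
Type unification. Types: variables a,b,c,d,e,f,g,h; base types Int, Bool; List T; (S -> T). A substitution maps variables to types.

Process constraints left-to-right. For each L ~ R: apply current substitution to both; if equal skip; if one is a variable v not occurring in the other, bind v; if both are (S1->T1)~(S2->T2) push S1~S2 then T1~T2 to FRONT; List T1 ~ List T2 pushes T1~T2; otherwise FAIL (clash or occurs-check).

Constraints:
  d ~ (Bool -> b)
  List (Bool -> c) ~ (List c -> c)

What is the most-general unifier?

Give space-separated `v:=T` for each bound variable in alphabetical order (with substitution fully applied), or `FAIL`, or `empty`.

Answer: FAIL

Derivation:
step 1: unify d ~ (Bool -> b)  [subst: {-} | 1 pending]
  bind d := (Bool -> b)
step 2: unify List (Bool -> c) ~ (List c -> c)  [subst: {d:=(Bool -> b)} | 0 pending]
  clash: List (Bool -> c) vs (List c -> c)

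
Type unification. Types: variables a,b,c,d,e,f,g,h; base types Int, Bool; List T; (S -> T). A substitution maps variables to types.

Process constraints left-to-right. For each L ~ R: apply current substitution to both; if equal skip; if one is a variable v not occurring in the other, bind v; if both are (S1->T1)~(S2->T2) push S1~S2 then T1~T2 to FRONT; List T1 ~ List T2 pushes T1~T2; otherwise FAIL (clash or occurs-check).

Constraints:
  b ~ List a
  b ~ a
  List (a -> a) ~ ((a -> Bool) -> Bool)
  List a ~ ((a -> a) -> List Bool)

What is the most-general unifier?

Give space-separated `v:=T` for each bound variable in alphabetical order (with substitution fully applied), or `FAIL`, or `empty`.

Answer: FAIL

Derivation:
step 1: unify b ~ List a  [subst: {-} | 3 pending]
  bind b := List a
step 2: unify List a ~ a  [subst: {b:=List a} | 2 pending]
  occurs-check fail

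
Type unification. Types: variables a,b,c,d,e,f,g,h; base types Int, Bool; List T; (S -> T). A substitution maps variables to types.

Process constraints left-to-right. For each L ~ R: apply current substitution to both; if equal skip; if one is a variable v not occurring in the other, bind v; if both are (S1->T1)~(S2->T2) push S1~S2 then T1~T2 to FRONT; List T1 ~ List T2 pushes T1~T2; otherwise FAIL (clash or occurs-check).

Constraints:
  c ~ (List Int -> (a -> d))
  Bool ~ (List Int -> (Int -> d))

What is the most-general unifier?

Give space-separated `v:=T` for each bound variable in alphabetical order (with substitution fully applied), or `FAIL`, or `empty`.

Answer: FAIL

Derivation:
step 1: unify c ~ (List Int -> (a -> d))  [subst: {-} | 1 pending]
  bind c := (List Int -> (a -> d))
step 2: unify Bool ~ (List Int -> (Int -> d))  [subst: {c:=(List Int -> (a -> d))} | 0 pending]
  clash: Bool vs (List Int -> (Int -> d))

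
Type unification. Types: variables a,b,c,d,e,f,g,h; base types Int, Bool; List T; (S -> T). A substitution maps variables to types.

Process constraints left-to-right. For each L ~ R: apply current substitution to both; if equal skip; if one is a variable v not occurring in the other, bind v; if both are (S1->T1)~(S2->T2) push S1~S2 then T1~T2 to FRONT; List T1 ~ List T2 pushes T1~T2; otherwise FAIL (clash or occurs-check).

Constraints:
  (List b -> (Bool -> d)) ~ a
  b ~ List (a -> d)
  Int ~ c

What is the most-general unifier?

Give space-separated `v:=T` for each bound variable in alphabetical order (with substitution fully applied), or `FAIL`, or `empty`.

Answer: FAIL

Derivation:
step 1: unify (List b -> (Bool -> d)) ~ a  [subst: {-} | 2 pending]
  bind a := (List b -> (Bool -> d))
step 2: unify b ~ List ((List b -> (Bool -> d)) -> d)  [subst: {a:=(List b -> (Bool -> d))} | 1 pending]
  occurs-check fail: b in List ((List b -> (Bool -> d)) -> d)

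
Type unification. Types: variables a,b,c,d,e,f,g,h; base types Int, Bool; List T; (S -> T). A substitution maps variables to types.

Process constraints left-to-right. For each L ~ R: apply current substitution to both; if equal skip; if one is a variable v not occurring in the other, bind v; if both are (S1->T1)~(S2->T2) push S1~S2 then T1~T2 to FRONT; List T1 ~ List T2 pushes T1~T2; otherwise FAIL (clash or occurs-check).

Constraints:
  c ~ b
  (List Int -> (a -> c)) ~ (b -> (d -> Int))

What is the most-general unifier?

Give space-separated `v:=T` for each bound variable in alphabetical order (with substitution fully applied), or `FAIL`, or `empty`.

step 1: unify c ~ b  [subst: {-} | 1 pending]
  bind c := b
step 2: unify (List Int -> (a -> b)) ~ (b -> (d -> Int))  [subst: {c:=b} | 0 pending]
  -> decompose arrow: push List Int~b, (a -> b)~(d -> Int)
step 3: unify List Int ~ b  [subst: {c:=b} | 1 pending]
  bind b := List Int
step 4: unify (a -> List Int) ~ (d -> Int)  [subst: {c:=b, b:=List Int} | 0 pending]
  -> decompose arrow: push a~d, List Int~Int
step 5: unify a ~ d  [subst: {c:=b, b:=List Int} | 1 pending]
  bind a := d
step 6: unify List Int ~ Int  [subst: {c:=b, b:=List Int, a:=d} | 0 pending]
  clash: List Int vs Int

Answer: FAIL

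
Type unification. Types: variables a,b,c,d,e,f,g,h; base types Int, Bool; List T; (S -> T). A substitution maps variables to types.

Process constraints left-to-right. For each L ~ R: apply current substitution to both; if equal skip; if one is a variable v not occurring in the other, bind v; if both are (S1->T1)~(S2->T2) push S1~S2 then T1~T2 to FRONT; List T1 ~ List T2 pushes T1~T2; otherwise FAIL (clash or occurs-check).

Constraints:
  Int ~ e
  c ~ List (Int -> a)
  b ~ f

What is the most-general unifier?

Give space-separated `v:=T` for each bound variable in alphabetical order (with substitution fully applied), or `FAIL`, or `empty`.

Answer: b:=f c:=List (Int -> a) e:=Int

Derivation:
step 1: unify Int ~ e  [subst: {-} | 2 pending]
  bind e := Int
step 2: unify c ~ List (Int -> a)  [subst: {e:=Int} | 1 pending]
  bind c := List (Int -> a)
step 3: unify b ~ f  [subst: {e:=Int, c:=List (Int -> a)} | 0 pending]
  bind b := f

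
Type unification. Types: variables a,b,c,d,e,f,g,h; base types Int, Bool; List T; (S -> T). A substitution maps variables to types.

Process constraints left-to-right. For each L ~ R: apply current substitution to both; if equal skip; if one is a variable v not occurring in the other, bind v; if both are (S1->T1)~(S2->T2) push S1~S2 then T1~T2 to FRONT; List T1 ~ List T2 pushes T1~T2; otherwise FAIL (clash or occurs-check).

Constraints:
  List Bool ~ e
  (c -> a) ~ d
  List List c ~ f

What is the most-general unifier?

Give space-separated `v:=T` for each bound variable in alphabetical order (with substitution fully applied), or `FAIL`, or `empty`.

Answer: d:=(c -> a) e:=List Bool f:=List List c

Derivation:
step 1: unify List Bool ~ e  [subst: {-} | 2 pending]
  bind e := List Bool
step 2: unify (c -> a) ~ d  [subst: {e:=List Bool} | 1 pending]
  bind d := (c -> a)
step 3: unify List List c ~ f  [subst: {e:=List Bool, d:=(c -> a)} | 0 pending]
  bind f := List List c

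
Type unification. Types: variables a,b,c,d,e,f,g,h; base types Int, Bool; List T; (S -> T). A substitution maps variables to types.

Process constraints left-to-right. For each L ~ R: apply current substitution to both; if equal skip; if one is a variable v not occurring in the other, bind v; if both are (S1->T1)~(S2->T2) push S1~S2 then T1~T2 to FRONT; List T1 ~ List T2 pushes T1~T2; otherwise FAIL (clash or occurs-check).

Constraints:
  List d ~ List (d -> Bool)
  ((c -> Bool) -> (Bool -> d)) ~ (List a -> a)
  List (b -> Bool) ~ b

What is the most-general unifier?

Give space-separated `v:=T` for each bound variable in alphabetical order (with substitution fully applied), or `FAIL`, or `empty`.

Answer: FAIL

Derivation:
step 1: unify List d ~ List (d -> Bool)  [subst: {-} | 2 pending]
  -> decompose List: push d~(d -> Bool)
step 2: unify d ~ (d -> Bool)  [subst: {-} | 2 pending]
  occurs-check fail: d in (d -> Bool)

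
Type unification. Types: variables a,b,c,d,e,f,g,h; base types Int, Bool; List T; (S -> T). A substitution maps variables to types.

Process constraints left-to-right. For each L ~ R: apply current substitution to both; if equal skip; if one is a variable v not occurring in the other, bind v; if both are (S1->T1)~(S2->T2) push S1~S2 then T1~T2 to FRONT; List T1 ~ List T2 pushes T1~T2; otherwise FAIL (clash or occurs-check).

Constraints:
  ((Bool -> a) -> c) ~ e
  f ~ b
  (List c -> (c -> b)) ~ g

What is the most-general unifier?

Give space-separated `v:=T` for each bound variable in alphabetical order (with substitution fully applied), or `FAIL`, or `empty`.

Answer: e:=((Bool -> a) -> c) f:=b g:=(List c -> (c -> b))

Derivation:
step 1: unify ((Bool -> a) -> c) ~ e  [subst: {-} | 2 pending]
  bind e := ((Bool -> a) -> c)
step 2: unify f ~ b  [subst: {e:=((Bool -> a) -> c)} | 1 pending]
  bind f := b
step 3: unify (List c -> (c -> b)) ~ g  [subst: {e:=((Bool -> a) -> c), f:=b} | 0 pending]
  bind g := (List c -> (c -> b))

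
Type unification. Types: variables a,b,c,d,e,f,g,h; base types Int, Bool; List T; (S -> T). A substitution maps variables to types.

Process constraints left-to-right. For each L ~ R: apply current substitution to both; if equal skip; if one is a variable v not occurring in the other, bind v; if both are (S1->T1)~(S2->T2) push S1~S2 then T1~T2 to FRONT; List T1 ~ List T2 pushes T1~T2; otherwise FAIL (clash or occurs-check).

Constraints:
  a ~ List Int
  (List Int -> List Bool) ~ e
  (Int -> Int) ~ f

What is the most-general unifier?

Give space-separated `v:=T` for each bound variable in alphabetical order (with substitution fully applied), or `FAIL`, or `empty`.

step 1: unify a ~ List Int  [subst: {-} | 2 pending]
  bind a := List Int
step 2: unify (List Int -> List Bool) ~ e  [subst: {a:=List Int} | 1 pending]
  bind e := (List Int -> List Bool)
step 3: unify (Int -> Int) ~ f  [subst: {a:=List Int, e:=(List Int -> List Bool)} | 0 pending]
  bind f := (Int -> Int)

Answer: a:=List Int e:=(List Int -> List Bool) f:=(Int -> Int)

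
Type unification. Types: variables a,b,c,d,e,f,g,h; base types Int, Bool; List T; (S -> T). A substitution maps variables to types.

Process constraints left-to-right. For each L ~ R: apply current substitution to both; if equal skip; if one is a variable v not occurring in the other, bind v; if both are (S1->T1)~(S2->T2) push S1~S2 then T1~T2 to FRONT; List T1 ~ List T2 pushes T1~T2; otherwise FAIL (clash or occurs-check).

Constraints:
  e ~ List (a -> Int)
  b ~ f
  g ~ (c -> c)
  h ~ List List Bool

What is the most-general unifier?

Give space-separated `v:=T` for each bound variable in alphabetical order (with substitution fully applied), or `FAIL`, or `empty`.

Answer: b:=f e:=List (a -> Int) g:=(c -> c) h:=List List Bool

Derivation:
step 1: unify e ~ List (a -> Int)  [subst: {-} | 3 pending]
  bind e := List (a -> Int)
step 2: unify b ~ f  [subst: {e:=List (a -> Int)} | 2 pending]
  bind b := f
step 3: unify g ~ (c -> c)  [subst: {e:=List (a -> Int), b:=f} | 1 pending]
  bind g := (c -> c)
step 4: unify h ~ List List Bool  [subst: {e:=List (a -> Int), b:=f, g:=(c -> c)} | 0 pending]
  bind h := List List Bool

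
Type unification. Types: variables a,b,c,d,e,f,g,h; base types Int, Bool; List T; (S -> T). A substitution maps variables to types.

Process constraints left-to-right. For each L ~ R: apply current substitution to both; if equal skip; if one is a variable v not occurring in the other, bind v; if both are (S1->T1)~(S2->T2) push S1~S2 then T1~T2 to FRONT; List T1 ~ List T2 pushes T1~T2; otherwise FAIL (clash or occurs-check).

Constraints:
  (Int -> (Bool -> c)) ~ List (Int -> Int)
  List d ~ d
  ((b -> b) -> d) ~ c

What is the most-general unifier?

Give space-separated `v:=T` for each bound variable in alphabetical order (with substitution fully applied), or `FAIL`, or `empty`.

step 1: unify (Int -> (Bool -> c)) ~ List (Int -> Int)  [subst: {-} | 2 pending]
  clash: (Int -> (Bool -> c)) vs List (Int -> Int)

Answer: FAIL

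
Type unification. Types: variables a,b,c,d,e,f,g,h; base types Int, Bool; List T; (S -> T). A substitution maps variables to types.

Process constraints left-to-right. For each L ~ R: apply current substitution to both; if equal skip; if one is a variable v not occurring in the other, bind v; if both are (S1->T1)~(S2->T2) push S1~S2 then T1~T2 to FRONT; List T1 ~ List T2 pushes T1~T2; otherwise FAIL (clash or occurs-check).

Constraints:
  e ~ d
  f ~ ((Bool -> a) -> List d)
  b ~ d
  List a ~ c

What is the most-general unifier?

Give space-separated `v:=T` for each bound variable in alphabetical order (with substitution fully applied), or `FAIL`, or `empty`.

step 1: unify e ~ d  [subst: {-} | 3 pending]
  bind e := d
step 2: unify f ~ ((Bool -> a) -> List d)  [subst: {e:=d} | 2 pending]
  bind f := ((Bool -> a) -> List d)
step 3: unify b ~ d  [subst: {e:=d, f:=((Bool -> a) -> List d)} | 1 pending]
  bind b := d
step 4: unify List a ~ c  [subst: {e:=d, f:=((Bool -> a) -> List d), b:=d} | 0 pending]
  bind c := List a

Answer: b:=d c:=List a e:=d f:=((Bool -> a) -> List d)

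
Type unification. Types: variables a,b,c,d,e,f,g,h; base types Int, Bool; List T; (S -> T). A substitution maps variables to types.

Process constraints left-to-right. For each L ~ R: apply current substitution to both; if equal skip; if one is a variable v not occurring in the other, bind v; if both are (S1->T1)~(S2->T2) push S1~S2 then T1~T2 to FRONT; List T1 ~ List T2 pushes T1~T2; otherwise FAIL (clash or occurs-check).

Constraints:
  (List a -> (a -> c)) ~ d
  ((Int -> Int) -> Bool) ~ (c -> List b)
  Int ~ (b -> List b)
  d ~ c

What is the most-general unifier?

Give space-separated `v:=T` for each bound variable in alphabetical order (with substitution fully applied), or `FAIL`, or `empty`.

step 1: unify (List a -> (a -> c)) ~ d  [subst: {-} | 3 pending]
  bind d := (List a -> (a -> c))
step 2: unify ((Int -> Int) -> Bool) ~ (c -> List b)  [subst: {d:=(List a -> (a -> c))} | 2 pending]
  -> decompose arrow: push (Int -> Int)~c, Bool~List b
step 3: unify (Int -> Int) ~ c  [subst: {d:=(List a -> (a -> c))} | 3 pending]
  bind c := (Int -> Int)
step 4: unify Bool ~ List b  [subst: {d:=(List a -> (a -> c)), c:=(Int -> Int)} | 2 pending]
  clash: Bool vs List b

Answer: FAIL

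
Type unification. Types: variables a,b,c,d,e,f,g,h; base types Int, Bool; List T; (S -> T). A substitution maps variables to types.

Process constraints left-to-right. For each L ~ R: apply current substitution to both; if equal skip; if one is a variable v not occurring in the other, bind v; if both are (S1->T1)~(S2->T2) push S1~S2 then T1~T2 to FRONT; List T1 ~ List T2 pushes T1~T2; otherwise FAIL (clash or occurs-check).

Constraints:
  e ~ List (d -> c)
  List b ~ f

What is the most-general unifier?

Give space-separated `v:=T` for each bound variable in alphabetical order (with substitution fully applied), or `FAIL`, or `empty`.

step 1: unify e ~ List (d -> c)  [subst: {-} | 1 pending]
  bind e := List (d -> c)
step 2: unify List b ~ f  [subst: {e:=List (d -> c)} | 0 pending]
  bind f := List b

Answer: e:=List (d -> c) f:=List b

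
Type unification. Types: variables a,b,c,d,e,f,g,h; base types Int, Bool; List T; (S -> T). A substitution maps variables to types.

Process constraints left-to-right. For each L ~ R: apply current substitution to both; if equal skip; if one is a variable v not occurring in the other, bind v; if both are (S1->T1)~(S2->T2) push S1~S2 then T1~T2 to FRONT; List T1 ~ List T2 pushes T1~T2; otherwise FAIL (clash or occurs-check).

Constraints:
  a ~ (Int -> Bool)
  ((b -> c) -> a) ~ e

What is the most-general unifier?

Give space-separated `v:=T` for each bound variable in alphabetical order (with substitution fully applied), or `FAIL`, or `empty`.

step 1: unify a ~ (Int -> Bool)  [subst: {-} | 1 pending]
  bind a := (Int -> Bool)
step 2: unify ((b -> c) -> (Int -> Bool)) ~ e  [subst: {a:=(Int -> Bool)} | 0 pending]
  bind e := ((b -> c) -> (Int -> Bool))

Answer: a:=(Int -> Bool) e:=((b -> c) -> (Int -> Bool))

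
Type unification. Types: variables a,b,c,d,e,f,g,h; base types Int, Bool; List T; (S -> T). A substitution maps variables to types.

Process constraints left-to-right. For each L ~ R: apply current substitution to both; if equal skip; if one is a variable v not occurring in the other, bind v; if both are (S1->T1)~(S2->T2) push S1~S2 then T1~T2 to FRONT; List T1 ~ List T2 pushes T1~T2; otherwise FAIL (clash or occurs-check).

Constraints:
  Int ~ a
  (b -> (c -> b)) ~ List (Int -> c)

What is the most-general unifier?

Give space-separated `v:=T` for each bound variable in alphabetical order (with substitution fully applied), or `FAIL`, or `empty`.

Answer: FAIL

Derivation:
step 1: unify Int ~ a  [subst: {-} | 1 pending]
  bind a := Int
step 2: unify (b -> (c -> b)) ~ List (Int -> c)  [subst: {a:=Int} | 0 pending]
  clash: (b -> (c -> b)) vs List (Int -> c)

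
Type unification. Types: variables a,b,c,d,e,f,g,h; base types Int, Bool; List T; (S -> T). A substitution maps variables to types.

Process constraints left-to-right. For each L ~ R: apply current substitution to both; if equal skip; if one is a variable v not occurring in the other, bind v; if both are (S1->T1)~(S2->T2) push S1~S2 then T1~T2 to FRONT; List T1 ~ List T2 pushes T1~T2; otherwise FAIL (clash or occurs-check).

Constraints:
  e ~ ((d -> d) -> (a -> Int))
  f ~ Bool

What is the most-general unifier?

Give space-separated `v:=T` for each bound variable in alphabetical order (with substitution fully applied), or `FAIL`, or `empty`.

Answer: e:=((d -> d) -> (a -> Int)) f:=Bool

Derivation:
step 1: unify e ~ ((d -> d) -> (a -> Int))  [subst: {-} | 1 pending]
  bind e := ((d -> d) -> (a -> Int))
step 2: unify f ~ Bool  [subst: {e:=((d -> d) -> (a -> Int))} | 0 pending]
  bind f := Bool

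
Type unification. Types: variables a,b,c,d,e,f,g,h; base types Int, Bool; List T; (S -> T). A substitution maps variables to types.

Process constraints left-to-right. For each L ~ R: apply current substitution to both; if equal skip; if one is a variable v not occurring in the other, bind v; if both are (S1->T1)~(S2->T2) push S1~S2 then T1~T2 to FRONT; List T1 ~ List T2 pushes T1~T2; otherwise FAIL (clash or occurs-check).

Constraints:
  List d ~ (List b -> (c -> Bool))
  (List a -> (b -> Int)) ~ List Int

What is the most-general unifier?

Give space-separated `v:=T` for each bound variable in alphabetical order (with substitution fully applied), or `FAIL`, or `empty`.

step 1: unify List d ~ (List b -> (c -> Bool))  [subst: {-} | 1 pending]
  clash: List d vs (List b -> (c -> Bool))

Answer: FAIL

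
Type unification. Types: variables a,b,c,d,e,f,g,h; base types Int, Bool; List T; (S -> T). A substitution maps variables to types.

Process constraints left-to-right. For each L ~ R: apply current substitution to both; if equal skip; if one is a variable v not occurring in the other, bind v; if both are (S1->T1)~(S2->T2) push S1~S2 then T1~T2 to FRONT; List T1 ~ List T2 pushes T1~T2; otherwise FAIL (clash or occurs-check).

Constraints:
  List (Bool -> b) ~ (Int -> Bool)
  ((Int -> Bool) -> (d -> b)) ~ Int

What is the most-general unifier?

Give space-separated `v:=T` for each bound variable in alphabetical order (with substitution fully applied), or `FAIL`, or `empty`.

Answer: FAIL

Derivation:
step 1: unify List (Bool -> b) ~ (Int -> Bool)  [subst: {-} | 1 pending]
  clash: List (Bool -> b) vs (Int -> Bool)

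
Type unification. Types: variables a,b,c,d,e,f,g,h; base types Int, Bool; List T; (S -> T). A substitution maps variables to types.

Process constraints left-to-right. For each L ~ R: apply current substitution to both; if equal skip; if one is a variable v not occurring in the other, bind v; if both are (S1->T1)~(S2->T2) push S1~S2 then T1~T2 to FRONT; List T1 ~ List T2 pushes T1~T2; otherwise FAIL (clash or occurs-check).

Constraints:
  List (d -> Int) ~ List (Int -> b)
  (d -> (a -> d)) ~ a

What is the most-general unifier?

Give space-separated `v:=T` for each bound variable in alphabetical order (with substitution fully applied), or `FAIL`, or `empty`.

Answer: FAIL

Derivation:
step 1: unify List (d -> Int) ~ List (Int -> b)  [subst: {-} | 1 pending]
  -> decompose List: push (d -> Int)~(Int -> b)
step 2: unify (d -> Int) ~ (Int -> b)  [subst: {-} | 1 pending]
  -> decompose arrow: push d~Int, Int~b
step 3: unify d ~ Int  [subst: {-} | 2 pending]
  bind d := Int
step 4: unify Int ~ b  [subst: {d:=Int} | 1 pending]
  bind b := Int
step 5: unify (Int -> (a -> Int)) ~ a  [subst: {d:=Int, b:=Int} | 0 pending]
  occurs-check fail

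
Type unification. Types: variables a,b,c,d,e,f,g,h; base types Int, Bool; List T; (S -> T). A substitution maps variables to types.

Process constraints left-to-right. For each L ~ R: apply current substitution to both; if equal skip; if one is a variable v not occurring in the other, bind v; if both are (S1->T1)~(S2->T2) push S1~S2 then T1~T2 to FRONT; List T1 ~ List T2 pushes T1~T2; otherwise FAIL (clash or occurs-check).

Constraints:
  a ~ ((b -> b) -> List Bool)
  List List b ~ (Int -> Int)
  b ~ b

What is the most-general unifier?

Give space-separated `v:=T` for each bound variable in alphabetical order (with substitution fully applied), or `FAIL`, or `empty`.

step 1: unify a ~ ((b -> b) -> List Bool)  [subst: {-} | 2 pending]
  bind a := ((b -> b) -> List Bool)
step 2: unify List List b ~ (Int -> Int)  [subst: {a:=((b -> b) -> List Bool)} | 1 pending]
  clash: List List b vs (Int -> Int)

Answer: FAIL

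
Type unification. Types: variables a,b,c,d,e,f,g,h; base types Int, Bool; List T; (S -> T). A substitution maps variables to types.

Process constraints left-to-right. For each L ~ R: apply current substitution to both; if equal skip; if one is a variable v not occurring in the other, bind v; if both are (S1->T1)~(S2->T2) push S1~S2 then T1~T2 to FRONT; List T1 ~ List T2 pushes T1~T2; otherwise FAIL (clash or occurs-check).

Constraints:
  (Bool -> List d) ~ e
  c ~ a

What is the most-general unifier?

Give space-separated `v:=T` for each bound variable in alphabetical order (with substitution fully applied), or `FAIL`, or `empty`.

step 1: unify (Bool -> List d) ~ e  [subst: {-} | 1 pending]
  bind e := (Bool -> List d)
step 2: unify c ~ a  [subst: {e:=(Bool -> List d)} | 0 pending]
  bind c := a

Answer: c:=a e:=(Bool -> List d)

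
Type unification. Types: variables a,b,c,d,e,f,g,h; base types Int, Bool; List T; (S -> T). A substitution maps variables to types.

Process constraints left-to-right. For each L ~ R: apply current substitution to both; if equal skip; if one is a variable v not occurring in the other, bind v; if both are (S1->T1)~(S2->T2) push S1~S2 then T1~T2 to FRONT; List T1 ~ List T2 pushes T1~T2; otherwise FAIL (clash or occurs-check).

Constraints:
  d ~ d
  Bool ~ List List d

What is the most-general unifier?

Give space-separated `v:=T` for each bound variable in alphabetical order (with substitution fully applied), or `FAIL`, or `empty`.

step 1: unify d ~ d  [subst: {-} | 1 pending]
  -> identical, skip
step 2: unify Bool ~ List List d  [subst: {-} | 0 pending]
  clash: Bool vs List List d

Answer: FAIL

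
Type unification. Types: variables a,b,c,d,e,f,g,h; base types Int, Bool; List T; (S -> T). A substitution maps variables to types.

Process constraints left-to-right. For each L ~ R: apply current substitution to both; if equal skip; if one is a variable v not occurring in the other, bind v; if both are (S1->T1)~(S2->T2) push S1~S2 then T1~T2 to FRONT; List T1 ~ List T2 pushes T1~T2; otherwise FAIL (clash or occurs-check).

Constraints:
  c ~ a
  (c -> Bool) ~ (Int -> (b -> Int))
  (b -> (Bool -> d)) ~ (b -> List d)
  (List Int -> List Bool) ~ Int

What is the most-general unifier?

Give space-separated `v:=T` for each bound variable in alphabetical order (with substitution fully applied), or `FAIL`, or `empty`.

step 1: unify c ~ a  [subst: {-} | 3 pending]
  bind c := a
step 2: unify (a -> Bool) ~ (Int -> (b -> Int))  [subst: {c:=a} | 2 pending]
  -> decompose arrow: push a~Int, Bool~(b -> Int)
step 3: unify a ~ Int  [subst: {c:=a} | 3 pending]
  bind a := Int
step 4: unify Bool ~ (b -> Int)  [subst: {c:=a, a:=Int} | 2 pending]
  clash: Bool vs (b -> Int)

Answer: FAIL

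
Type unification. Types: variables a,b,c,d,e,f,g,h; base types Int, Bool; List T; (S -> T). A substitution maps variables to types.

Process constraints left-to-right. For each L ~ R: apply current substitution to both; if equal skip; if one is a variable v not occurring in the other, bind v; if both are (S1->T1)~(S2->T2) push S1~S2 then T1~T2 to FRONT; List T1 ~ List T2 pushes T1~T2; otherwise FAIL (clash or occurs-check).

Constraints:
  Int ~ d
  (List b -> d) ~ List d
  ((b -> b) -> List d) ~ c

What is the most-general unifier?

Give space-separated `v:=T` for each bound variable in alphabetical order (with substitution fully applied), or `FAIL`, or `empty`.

step 1: unify Int ~ d  [subst: {-} | 2 pending]
  bind d := Int
step 2: unify (List b -> Int) ~ List Int  [subst: {d:=Int} | 1 pending]
  clash: (List b -> Int) vs List Int

Answer: FAIL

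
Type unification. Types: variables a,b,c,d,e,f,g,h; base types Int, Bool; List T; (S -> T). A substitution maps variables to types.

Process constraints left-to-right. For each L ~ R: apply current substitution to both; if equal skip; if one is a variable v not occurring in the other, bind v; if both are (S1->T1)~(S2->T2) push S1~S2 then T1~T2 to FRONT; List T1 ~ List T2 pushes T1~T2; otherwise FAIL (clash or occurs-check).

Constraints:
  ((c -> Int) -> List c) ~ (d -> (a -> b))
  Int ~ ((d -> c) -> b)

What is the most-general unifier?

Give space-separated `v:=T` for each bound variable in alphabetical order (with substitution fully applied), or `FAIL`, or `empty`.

Answer: FAIL

Derivation:
step 1: unify ((c -> Int) -> List c) ~ (d -> (a -> b))  [subst: {-} | 1 pending]
  -> decompose arrow: push (c -> Int)~d, List c~(a -> b)
step 2: unify (c -> Int) ~ d  [subst: {-} | 2 pending]
  bind d := (c -> Int)
step 3: unify List c ~ (a -> b)  [subst: {d:=(c -> Int)} | 1 pending]
  clash: List c vs (a -> b)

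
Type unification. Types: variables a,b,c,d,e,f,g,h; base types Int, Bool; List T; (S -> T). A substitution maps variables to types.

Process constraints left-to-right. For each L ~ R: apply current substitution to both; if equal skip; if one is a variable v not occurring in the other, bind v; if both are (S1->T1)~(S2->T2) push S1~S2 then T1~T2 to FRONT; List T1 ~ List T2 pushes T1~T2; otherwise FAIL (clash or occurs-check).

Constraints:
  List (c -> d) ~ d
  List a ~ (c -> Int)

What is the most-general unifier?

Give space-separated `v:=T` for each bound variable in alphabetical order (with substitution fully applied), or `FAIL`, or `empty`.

step 1: unify List (c -> d) ~ d  [subst: {-} | 1 pending]
  occurs-check fail

Answer: FAIL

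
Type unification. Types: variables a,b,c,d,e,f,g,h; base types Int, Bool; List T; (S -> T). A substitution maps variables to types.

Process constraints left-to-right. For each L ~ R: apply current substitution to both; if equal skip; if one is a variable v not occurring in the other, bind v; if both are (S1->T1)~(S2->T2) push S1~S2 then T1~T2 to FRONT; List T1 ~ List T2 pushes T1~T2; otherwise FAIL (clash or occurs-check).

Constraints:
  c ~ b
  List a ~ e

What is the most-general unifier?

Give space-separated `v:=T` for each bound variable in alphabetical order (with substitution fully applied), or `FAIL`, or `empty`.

Answer: c:=b e:=List a

Derivation:
step 1: unify c ~ b  [subst: {-} | 1 pending]
  bind c := b
step 2: unify List a ~ e  [subst: {c:=b} | 0 pending]
  bind e := List a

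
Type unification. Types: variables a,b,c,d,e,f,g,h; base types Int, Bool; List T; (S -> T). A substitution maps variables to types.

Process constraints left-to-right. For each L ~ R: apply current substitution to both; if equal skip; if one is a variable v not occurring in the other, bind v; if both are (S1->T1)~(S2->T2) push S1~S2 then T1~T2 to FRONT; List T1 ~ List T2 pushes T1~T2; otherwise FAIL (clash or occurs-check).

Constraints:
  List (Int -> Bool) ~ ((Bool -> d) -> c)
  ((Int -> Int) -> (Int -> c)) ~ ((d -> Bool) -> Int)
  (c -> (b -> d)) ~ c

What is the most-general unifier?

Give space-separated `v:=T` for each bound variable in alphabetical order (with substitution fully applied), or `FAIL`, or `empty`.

Answer: FAIL

Derivation:
step 1: unify List (Int -> Bool) ~ ((Bool -> d) -> c)  [subst: {-} | 2 pending]
  clash: List (Int -> Bool) vs ((Bool -> d) -> c)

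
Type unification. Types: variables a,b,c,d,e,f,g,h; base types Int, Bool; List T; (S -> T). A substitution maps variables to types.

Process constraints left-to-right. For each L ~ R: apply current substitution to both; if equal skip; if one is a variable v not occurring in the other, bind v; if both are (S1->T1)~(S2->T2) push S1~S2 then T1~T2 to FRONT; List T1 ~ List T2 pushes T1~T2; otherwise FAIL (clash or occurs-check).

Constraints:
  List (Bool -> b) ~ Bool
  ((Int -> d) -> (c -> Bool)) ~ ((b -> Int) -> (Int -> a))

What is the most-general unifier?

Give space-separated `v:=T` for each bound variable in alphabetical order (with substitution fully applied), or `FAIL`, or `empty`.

Answer: FAIL

Derivation:
step 1: unify List (Bool -> b) ~ Bool  [subst: {-} | 1 pending]
  clash: List (Bool -> b) vs Bool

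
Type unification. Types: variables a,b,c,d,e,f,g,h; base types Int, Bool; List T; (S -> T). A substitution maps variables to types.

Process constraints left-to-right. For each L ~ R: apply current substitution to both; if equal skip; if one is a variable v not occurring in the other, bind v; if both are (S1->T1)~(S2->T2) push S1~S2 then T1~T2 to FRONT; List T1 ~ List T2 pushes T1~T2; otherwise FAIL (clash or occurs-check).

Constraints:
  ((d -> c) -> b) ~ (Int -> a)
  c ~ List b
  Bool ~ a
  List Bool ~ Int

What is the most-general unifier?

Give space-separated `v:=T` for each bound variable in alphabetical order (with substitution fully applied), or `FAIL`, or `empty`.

Answer: FAIL

Derivation:
step 1: unify ((d -> c) -> b) ~ (Int -> a)  [subst: {-} | 3 pending]
  -> decompose arrow: push (d -> c)~Int, b~a
step 2: unify (d -> c) ~ Int  [subst: {-} | 4 pending]
  clash: (d -> c) vs Int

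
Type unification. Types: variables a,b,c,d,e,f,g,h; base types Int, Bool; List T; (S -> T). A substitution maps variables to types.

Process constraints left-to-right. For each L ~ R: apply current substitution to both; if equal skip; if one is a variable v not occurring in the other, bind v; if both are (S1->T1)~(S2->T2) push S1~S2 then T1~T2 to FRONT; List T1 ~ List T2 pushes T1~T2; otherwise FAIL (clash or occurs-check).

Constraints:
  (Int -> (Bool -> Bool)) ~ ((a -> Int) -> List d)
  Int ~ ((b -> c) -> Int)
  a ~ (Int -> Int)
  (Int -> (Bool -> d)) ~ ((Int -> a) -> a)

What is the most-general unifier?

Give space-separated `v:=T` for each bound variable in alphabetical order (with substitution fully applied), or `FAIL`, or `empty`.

step 1: unify (Int -> (Bool -> Bool)) ~ ((a -> Int) -> List d)  [subst: {-} | 3 pending]
  -> decompose arrow: push Int~(a -> Int), (Bool -> Bool)~List d
step 2: unify Int ~ (a -> Int)  [subst: {-} | 4 pending]
  clash: Int vs (a -> Int)

Answer: FAIL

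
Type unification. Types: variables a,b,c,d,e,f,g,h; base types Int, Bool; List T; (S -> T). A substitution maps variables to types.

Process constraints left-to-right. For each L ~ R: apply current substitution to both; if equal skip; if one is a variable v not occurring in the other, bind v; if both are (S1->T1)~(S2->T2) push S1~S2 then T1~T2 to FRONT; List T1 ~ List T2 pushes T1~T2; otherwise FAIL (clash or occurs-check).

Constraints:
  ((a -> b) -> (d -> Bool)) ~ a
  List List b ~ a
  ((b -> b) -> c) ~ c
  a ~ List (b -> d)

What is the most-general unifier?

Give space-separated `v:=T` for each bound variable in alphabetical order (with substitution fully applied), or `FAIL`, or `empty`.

Answer: FAIL

Derivation:
step 1: unify ((a -> b) -> (d -> Bool)) ~ a  [subst: {-} | 3 pending]
  occurs-check fail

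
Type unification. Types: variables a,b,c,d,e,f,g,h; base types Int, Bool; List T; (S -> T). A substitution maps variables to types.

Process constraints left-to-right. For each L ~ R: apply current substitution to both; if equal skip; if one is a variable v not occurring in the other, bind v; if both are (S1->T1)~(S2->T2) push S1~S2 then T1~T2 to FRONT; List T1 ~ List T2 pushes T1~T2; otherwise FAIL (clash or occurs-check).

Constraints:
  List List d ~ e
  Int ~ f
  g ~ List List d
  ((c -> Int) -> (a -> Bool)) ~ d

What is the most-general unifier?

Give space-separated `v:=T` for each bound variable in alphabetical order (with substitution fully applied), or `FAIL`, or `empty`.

Answer: d:=((c -> Int) -> (a -> Bool)) e:=List List ((c -> Int) -> (a -> Bool)) f:=Int g:=List List ((c -> Int) -> (a -> Bool))

Derivation:
step 1: unify List List d ~ e  [subst: {-} | 3 pending]
  bind e := List List d
step 2: unify Int ~ f  [subst: {e:=List List d} | 2 pending]
  bind f := Int
step 3: unify g ~ List List d  [subst: {e:=List List d, f:=Int} | 1 pending]
  bind g := List List d
step 4: unify ((c -> Int) -> (a -> Bool)) ~ d  [subst: {e:=List List d, f:=Int, g:=List List d} | 0 pending]
  bind d := ((c -> Int) -> (a -> Bool))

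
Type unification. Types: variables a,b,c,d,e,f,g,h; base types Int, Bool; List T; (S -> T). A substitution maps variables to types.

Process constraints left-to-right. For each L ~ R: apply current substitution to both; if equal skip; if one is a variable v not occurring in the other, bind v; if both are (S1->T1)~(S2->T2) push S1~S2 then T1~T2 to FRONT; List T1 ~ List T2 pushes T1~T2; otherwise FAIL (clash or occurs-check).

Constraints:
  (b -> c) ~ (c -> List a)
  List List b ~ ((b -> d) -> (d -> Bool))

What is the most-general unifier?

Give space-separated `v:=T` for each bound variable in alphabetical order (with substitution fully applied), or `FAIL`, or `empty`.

Answer: FAIL

Derivation:
step 1: unify (b -> c) ~ (c -> List a)  [subst: {-} | 1 pending]
  -> decompose arrow: push b~c, c~List a
step 2: unify b ~ c  [subst: {-} | 2 pending]
  bind b := c
step 3: unify c ~ List a  [subst: {b:=c} | 1 pending]
  bind c := List a
step 4: unify List List List a ~ ((List a -> d) -> (d -> Bool))  [subst: {b:=c, c:=List a} | 0 pending]
  clash: List List List a vs ((List a -> d) -> (d -> Bool))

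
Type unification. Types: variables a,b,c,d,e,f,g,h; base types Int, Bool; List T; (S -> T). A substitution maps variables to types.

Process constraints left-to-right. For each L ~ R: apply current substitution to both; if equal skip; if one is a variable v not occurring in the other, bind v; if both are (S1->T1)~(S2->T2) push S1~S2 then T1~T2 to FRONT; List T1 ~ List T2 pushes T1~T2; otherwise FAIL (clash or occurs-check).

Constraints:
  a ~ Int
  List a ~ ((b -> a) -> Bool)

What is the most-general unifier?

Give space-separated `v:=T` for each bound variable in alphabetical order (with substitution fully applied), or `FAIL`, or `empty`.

Answer: FAIL

Derivation:
step 1: unify a ~ Int  [subst: {-} | 1 pending]
  bind a := Int
step 2: unify List Int ~ ((b -> Int) -> Bool)  [subst: {a:=Int} | 0 pending]
  clash: List Int vs ((b -> Int) -> Bool)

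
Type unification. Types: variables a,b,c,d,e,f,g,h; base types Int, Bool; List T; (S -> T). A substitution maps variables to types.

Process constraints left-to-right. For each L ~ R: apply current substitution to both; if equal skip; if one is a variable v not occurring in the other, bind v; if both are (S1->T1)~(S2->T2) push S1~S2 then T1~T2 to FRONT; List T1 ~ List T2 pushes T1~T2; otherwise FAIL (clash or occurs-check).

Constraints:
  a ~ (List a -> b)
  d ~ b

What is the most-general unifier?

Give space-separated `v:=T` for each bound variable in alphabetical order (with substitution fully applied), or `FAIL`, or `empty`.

Answer: FAIL

Derivation:
step 1: unify a ~ (List a -> b)  [subst: {-} | 1 pending]
  occurs-check fail: a in (List a -> b)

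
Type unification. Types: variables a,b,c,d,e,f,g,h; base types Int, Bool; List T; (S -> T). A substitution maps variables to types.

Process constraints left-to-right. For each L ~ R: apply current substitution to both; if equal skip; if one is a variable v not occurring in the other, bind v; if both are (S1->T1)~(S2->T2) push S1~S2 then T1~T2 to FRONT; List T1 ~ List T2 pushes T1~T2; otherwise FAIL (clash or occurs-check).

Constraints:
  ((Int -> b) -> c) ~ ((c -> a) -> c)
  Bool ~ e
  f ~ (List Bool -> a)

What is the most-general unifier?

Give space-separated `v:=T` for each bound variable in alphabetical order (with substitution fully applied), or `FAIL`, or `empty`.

Answer: b:=a c:=Int e:=Bool f:=(List Bool -> a)

Derivation:
step 1: unify ((Int -> b) -> c) ~ ((c -> a) -> c)  [subst: {-} | 2 pending]
  -> decompose arrow: push (Int -> b)~(c -> a), c~c
step 2: unify (Int -> b) ~ (c -> a)  [subst: {-} | 3 pending]
  -> decompose arrow: push Int~c, b~a
step 3: unify Int ~ c  [subst: {-} | 4 pending]
  bind c := Int
step 4: unify b ~ a  [subst: {c:=Int} | 3 pending]
  bind b := a
step 5: unify Int ~ Int  [subst: {c:=Int, b:=a} | 2 pending]
  -> identical, skip
step 6: unify Bool ~ e  [subst: {c:=Int, b:=a} | 1 pending]
  bind e := Bool
step 7: unify f ~ (List Bool -> a)  [subst: {c:=Int, b:=a, e:=Bool} | 0 pending]
  bind f := (List Bool -> a)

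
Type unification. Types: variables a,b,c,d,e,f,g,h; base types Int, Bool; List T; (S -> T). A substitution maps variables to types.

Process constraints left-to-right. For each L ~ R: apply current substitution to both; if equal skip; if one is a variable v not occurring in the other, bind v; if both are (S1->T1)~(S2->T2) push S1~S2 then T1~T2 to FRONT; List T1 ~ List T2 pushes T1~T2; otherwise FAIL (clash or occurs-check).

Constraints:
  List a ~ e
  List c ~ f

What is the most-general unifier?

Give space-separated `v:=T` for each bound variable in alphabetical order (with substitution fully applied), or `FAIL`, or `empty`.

Answer: e:=List a f:=List c

Derivation:
step 1: unify List a ~ e  [subst: {-} | 1 pending]
  bind e := List a
step 2: unify List c ~ f  [subst: {e:=List a} | 0 pending]
  bind f := List c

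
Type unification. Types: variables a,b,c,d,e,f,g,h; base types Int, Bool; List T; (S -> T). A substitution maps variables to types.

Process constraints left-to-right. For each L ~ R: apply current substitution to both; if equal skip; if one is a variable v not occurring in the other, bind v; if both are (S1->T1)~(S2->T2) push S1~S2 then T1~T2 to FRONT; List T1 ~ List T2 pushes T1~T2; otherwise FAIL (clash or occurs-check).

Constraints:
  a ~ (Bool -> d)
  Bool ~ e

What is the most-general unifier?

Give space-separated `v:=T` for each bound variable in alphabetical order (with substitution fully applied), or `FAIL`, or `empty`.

step 1: unify a ~ (Bool -> d)  [subst: {-} | 1 pending]
  bind a := (Bool -> d)
step 2: unify Bool ~ e  [subst: {a:=(Bool -> d)} | 0 pending]
  bind e := Bool

Answer: a:=(Bool -> d) e:=Bool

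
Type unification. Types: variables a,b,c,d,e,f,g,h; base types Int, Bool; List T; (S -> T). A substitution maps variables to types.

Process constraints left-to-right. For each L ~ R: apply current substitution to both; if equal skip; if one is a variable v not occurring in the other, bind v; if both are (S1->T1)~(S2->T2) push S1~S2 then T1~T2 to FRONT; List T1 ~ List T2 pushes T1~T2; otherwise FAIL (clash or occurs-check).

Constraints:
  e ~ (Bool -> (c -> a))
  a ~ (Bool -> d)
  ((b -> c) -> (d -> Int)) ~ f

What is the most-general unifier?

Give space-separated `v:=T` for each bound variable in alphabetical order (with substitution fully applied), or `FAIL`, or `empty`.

Answer: a:=(Bool -> d) e:=(Bool -> (c -> (Bool -> d))) f:=((b -> c) -> (d -> Int))

Derivation:
step 1: unify e ~ (Bool -> (c -> a))  [subst: {-} | 2 pending]
  bind e := (Bool -> (c -> a))
step 2: unify a ~ (Bool -> d)  [subst: {e:=(Bool -> (c -> a))} | 1 pending]
  bind a := (Bool -> d)
step 3: unify ((b -> c) -> (d -> Int)) ~ f  [subst: {e:=(Bool -> (c -> a)), a:=(Bool -> d)} | 0 pending]
  bind f := ((b -> c) -> (d -> Int))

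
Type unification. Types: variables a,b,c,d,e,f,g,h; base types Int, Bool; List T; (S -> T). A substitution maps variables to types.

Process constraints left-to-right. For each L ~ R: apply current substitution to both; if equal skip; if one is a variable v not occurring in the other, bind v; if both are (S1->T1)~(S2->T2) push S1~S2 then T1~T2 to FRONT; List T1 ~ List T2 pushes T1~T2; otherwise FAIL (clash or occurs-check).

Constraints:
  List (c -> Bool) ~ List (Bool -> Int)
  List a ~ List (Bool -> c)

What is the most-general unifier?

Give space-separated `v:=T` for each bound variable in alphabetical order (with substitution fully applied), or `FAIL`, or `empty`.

step 1: unify List (c -> Bool) ~ List (Bool -> Int)  [subst: {-} | 1 pending]
  -> decompose List: push (c -> Bool)~(Bool -> Int)
step 2: unify (c -> Bool) ~ (Bool -> Int)  [subst: {-} | 1 pending]
  -> decompose arrow: push c~Bool, Bool~Int
step 3: unify c ~ Bool  [subst: {-} | 2 pending]
  bind c := Bool
step 4: unify Bool ~ Int  [subst: {c:=Bool} | 1 pending]
  clash: Bool vs Int

Answer: FAIL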